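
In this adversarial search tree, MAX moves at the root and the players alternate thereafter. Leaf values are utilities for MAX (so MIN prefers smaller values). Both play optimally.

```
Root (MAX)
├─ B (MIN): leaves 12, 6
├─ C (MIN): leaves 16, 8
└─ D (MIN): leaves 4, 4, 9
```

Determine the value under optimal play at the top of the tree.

8

B (MIN): min(12, 6) = 6
C (MIN): min(16, 8) = 8
D (MIN): min(4, 4, 9) = 4
Root (MAX): max(6, 8, 4) = 8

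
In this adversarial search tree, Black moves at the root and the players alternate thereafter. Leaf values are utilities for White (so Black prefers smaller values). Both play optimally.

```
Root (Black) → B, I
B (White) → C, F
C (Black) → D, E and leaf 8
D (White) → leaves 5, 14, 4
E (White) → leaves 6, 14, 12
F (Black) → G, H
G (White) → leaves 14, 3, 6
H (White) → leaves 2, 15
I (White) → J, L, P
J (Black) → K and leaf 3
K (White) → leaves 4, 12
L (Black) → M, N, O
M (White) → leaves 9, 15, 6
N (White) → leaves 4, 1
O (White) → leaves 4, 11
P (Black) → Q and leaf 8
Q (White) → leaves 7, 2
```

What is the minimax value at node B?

D: max(5, 14, 4) = 14
E: max(6, 14, 12) = 14
C: min(14, 14, 8) = 8
G: max(14, 3, 6) = 14
H: max(2, 15) = 15
F: min(14, 15) = 14
B: max(8, 14) = 14

14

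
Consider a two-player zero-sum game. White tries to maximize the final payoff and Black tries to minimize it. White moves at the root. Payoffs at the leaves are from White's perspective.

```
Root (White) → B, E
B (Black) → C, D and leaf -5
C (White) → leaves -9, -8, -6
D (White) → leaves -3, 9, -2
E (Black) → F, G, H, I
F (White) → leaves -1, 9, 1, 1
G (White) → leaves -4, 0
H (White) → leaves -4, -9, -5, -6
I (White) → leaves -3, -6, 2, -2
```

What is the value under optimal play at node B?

-6

C: max(-9, -8, -6) = -6
D: max(-3, 9, -2) = 9
B: min(-6, 9, -5) = -6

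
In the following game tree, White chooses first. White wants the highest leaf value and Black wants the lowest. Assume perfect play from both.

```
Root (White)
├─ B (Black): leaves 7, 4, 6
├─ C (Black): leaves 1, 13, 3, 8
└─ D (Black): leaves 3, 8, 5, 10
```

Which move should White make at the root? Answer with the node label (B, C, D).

B

B (Black): min(7, 4, 6) = 4
C (Black): min(1, 13, 3, 8) = 1
D (Black): min(3, 8, 5, 10) = 3
Root (White): max(4, 1, 3) = 4
White picks the child with the highest value: B (value 4).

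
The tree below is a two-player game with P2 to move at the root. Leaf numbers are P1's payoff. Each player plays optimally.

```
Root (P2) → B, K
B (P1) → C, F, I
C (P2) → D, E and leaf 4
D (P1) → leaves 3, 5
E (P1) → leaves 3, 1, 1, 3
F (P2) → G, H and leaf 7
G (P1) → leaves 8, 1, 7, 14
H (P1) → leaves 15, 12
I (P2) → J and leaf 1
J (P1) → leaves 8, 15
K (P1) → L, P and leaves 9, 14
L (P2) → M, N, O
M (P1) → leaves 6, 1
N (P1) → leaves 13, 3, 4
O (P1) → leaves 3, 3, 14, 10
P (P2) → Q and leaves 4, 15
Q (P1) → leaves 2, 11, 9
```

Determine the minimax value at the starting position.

7

D (P1): max(3, 5) = 5
E (P1): max(3, 1, 1, 3) = 3
C (P2): min(5, 3, 4) = 3
G (P1): max(8, 1, 7, 14) = 14
H (P1): max(15, 12) = 15
F (P2): min(14, 15, 7) = 7
J (P1): max(8, 15) = 15
I (P2): min(15, 1) = 1
B (P1): max(3, 7, 1) = 7
M (P1): max(6, 1) = 6
N (P1): max(13, 3, 4) = 13
O (P1): max(3, 3, 14, 10) = 14
L (P2): min(6, 13, 14) = 6
Q (P1): max(2, 11, 9) = 11
P (P2): min(11, 4, 15) = 4
K (P1): max(6, 4, 9, 14) = 14
Root (P2): min(7, 14) = 7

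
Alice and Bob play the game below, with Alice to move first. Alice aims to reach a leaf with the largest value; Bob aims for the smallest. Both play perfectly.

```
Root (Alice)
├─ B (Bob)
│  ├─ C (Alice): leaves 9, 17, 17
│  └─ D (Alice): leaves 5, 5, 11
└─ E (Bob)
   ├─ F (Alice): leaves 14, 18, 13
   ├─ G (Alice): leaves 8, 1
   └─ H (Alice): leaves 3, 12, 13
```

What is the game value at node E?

8

F: max(14, 18, 13) = 18
G: max(8, 1) = 8
H: max(3, 12, 13) = 13
E: min(18, 8, 13) = 8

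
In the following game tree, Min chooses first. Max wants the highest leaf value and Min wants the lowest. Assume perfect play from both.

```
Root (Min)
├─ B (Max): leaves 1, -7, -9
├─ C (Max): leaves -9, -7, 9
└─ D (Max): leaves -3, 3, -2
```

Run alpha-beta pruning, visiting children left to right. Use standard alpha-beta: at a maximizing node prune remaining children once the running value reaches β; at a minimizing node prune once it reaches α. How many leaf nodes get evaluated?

8

B [α=-∞,β=+∞]: v=1
C [α=-∞,β=1]: v=9
D [α=-∞,β=1]: v=3 after child 2 ≥ β → β-cutoff, skip 1
Root [α=-∞,β=+∞]: v=1
Leaves evaluated: 8 of 9.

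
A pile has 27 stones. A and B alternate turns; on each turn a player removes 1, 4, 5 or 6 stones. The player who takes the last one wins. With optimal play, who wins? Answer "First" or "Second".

Second

Mark each pile size as W (mover wins) or L (mover loses):
i:   0  1  2  3  4  5  6  7  8  9 10 11 12 13 14 15 16 17 18 19 20 21 22 23 24 25 26 27
     L  W  L  W  W  W  W  W  W  L  W  L  W  W  W  W  W  W  L  W  L  W  W  W  W  W  W  L
Position 27 is L, so the second player wins.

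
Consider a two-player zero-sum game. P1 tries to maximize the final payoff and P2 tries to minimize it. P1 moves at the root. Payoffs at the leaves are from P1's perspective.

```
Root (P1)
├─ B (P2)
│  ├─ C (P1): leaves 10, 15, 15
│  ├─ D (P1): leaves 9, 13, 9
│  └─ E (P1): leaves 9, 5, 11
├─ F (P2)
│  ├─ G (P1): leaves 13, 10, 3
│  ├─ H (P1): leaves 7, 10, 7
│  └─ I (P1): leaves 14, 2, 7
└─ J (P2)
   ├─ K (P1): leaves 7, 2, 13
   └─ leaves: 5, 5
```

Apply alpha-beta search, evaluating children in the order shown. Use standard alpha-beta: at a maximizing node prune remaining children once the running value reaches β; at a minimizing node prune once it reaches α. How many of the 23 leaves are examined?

C [α=-∞,β=+∞]: v=15
D [α=-∞,β=15]: v=13
E [α=-∞,β=13]: v=11
B [α=-∞,β=+∞]: v=11
G [α=11,β=+∞]: v=13
H [α=11,β=13]: v=10
F [α=11,β=+∞]: v=10 after child 2 ≤ α → α-cutoff, skip 1
K [α=11,β=+∞]: v=13
J [α=11,β=+∞]: v=5 after child 2 ≤ α → α-cutoff, skip 1
Root [α=-∞,β=+∞]: v=11
Leaves evaluated: 19 of 23.

19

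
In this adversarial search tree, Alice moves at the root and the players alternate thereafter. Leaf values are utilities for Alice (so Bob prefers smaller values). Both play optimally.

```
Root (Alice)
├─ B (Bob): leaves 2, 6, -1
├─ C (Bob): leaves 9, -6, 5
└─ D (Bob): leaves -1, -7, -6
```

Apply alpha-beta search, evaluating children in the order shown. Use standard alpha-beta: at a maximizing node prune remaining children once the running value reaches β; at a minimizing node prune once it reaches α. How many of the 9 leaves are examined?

B [α=-∞,β=+∞]: v=-1
C [α=-1,β=+∞]: v=-6 after child 2 ≤ α → α-cutoff, skip 1
D [α=-1,β=+∞]: v=-1 after child 1 ≤ α → α-cutoff, skip 2
Root [α=-∞,β=+∞]: v=-1
Leaves evaluated: 6 of 9.

6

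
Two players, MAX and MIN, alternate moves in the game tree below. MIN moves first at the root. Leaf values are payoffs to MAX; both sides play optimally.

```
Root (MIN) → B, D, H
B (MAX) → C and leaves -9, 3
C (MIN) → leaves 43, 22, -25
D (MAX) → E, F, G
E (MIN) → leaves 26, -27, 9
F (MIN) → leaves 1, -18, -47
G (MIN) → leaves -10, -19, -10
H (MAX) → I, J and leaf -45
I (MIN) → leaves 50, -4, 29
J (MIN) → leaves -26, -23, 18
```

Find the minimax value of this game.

-19

C (MIN): min(43, 22, -25) = -25
B (MAX): max(-25, -9, 3) = 3
E (MIN): min(26, -27, 9) = -27
F (MIN): min(1, -18, -47) = -47
G (MIN): min(-10, -19, -10) = -19
D (MAX): max(-27, -47, -19) = -19
I (MIN): min(50, -4, 29) = -4
J (MIN): min(-26, -23, 18) = -26
H (MAX): max(-4, -26, -45) = -4
Root (MIN): min(3, -19, -4) = -19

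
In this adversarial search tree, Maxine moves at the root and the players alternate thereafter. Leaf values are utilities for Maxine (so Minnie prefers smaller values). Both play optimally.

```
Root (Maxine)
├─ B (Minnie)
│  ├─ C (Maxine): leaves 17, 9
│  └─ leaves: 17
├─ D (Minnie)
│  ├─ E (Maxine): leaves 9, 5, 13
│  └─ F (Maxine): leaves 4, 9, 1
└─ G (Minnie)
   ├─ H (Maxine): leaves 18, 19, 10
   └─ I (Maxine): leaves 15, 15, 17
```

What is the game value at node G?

17

H: max(18, 19, 10) = 19
I: max(15, 15, 17) = 17
G: min(19, 17) = 17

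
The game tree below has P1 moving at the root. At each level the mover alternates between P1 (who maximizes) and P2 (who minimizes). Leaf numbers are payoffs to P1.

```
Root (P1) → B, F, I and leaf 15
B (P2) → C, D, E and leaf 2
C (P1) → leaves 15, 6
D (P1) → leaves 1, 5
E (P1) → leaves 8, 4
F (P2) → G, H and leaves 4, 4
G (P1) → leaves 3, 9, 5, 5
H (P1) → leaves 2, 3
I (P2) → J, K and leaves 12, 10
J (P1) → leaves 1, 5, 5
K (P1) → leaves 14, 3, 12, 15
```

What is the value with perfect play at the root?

C (P1): max(15, 6) = 15
D (P1): max(1, 5) = 5
E (P1): max(8, 4) = 8
B (P2): min(15, 5, 8, 2) = 2
G (P1): max(3, 9, 5, 5) = 9
H (P1): max(2, 3) = 3
F (P2): min(9, 3, 4, 4) = 3
J (P1): max(1, 5, 5) = 5
K (P1): max(14, 3, 12, 15) = 15
I (P2): min(5, 15, 12, 10) = 5
Root (P1): max(2, 3, 5, 15) = 15

15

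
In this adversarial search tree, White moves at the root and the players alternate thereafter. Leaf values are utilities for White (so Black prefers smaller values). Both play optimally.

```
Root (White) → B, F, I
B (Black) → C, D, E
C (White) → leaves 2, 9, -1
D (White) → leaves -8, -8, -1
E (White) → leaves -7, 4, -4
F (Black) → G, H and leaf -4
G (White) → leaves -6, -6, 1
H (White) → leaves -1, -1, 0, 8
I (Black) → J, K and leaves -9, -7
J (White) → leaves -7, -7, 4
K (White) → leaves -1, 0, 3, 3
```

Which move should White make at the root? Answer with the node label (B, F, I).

C (White): max(2, 9, -1) = 9
D (White): max(-8, -8, -1) = -1
E (White): max(-7, 4, -4) = 4
B (Black): min(9, -1, 4) = -1
G (White): max(-6, -6, 1) = 1
H (White): max(-1, -1, 0, 8) = 8
F (Black): min(1, 8, -4) = -4
J (White): max(-7, -7, 4) = 4
K (White): max(-1, 0, 3, 3) = 3
I (Black): min(4, 3, -9, -7) = -9
Root (White): max(-1, -4, -9) = -1
White picks the child with the highest value: B (value -1).

B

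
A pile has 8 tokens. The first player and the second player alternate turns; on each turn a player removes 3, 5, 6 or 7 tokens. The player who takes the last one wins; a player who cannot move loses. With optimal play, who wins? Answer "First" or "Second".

First

i:   0  1  2  3  4  5  6  7  8
     L  L  L  W  W  W  W  W  W
Position 8 is W, so the first player wins.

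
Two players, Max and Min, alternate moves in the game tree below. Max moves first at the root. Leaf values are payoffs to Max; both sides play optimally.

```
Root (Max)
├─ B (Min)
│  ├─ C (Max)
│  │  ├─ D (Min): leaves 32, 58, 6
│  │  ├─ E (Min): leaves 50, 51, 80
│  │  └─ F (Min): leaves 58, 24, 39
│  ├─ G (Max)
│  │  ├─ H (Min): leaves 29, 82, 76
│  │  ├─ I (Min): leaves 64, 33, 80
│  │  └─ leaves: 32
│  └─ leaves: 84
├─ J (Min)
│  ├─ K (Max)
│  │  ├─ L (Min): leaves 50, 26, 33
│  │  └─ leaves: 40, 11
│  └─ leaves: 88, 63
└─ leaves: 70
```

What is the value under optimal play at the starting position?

70

D (Min): min(32, 58, 6) = 6
E (Min): min(50, 51, 80) = 50
F (Min): min(58, 24, 39) = 24
C (Max): max(6, 50, 24) = 50
H (Min): min(29, 82, 76) = 29
I (Min): min(64, 33, 80) = 33
G (Max): max(29, 33, 32) = 33
B (Min): min(50, 33, 84) = 33
L (Min): min(50, 26, 33) = 26
K (Max): max(26, 40, 11) = 40
J (Min): min(40, 88, 63) = 40
Root (Max): max(33, 40, 70) = 70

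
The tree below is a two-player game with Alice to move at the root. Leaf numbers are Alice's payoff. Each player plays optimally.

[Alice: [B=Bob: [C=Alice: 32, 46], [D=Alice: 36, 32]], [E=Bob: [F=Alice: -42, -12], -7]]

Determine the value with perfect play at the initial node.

C (Alice): max(32, 46) = 46
D (Alice): max(36, 32) = 36
B (Bob): min(46, 36) = 36
F (Alice): max(-42, -12) = -12
E (Bob): min(-12, -7) = -12
Root (Alice): max(36, -12) = 36

36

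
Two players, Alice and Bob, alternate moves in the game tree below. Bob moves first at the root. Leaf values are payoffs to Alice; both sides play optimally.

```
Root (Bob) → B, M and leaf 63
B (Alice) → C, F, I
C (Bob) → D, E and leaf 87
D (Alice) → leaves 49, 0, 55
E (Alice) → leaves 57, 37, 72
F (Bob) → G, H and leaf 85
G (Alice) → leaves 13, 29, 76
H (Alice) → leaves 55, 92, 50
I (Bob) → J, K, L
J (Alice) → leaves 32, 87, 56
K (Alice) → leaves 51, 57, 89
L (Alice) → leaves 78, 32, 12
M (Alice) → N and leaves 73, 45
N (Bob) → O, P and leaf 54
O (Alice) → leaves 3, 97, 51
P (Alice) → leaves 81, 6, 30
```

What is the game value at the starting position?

D (Alice): max(49, 0, 55) = 55
E (Alice): max(57, 37, 72) = 72
C (Bob): min(55, 72, 87) = 55
G (Alice): max(13, 29, 76) = 76
H (Alice): max(55, 92, 50) = 92
F (Bob): min(76, 92, 85) = 76
J (Alice): max(32, 87, 56) = 87
K (Alice): max(51, 57, 89) = 89
L (Alice): max(78, 32, 12) = 78
I (Bob): min(87, 89, 78) = 78
B (Alice): max(55, 76, 78) = 78
O (Alice): max(3, 97, 51) = 97
P (Alice): max(81, 6, 30) = 81
N (Bob): min(97, 81, 54) = 54
M (Alice): max(54, 73, 45) = 73
Root (Bob): min(78, 73, 63) = 63

63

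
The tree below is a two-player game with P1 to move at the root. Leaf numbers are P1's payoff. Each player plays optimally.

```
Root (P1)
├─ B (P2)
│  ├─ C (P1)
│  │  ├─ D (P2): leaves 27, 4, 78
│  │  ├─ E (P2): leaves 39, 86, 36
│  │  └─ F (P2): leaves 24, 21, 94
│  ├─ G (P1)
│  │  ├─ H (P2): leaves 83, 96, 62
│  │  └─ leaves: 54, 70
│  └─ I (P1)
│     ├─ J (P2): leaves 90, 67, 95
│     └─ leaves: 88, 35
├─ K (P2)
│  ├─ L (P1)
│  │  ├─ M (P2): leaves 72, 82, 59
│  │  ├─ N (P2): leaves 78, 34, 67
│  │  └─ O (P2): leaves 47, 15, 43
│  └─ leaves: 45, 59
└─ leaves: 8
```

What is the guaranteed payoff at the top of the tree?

45

D (P2): min(27, 4, 78) = 4
E (P2): min(39, 86, 36) = 36
F (P2): min(24, 21, 94) = 21
C (P1): max(4, 36, 21) = 36
H (P2): min(83, 96, 62) = 62
G (P1): max(62, 54, 70) = 70
J (P2): min(90, 67, 95) = 67
I (P1): max(67, 88, 35) = 88
B (P2): min(36, 70, 88) = 36
M (P2): min(72, 82, 59) = 59
N (P2): min(78, 34, 67) = 34
O (P2): min(47, 15, 43) = 15
L (P1): max(59, 34, 15) = 59
K (P2): min(59, 45, 59) = 45
Root (P1): max(36, 45, 8) = 45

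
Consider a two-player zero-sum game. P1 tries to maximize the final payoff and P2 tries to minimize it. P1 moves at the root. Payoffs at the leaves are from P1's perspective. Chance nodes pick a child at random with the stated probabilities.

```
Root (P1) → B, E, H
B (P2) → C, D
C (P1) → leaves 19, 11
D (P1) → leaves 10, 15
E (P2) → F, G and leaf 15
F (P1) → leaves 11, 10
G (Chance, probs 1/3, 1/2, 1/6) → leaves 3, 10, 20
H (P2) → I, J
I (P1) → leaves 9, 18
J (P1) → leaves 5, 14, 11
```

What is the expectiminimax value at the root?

C (P1): max(19, 11) = 19
D (P1): max(10, 15) = 15
B (P2): min(19, 15) = 15
F (P1): max(11, 10) = 11
G (Chance): 1/3·3 + 1/2·10 + 1/6·20 = 9.33
E (P2): min(11, 9.33, 15) = 9.33
I (P1): max(9, 18) = 18
J (P1): max(5, 14, 11) = 14
H (P2): min(18, 14) = 14
Root (P1): max(15, 9.33, 14) = 15

15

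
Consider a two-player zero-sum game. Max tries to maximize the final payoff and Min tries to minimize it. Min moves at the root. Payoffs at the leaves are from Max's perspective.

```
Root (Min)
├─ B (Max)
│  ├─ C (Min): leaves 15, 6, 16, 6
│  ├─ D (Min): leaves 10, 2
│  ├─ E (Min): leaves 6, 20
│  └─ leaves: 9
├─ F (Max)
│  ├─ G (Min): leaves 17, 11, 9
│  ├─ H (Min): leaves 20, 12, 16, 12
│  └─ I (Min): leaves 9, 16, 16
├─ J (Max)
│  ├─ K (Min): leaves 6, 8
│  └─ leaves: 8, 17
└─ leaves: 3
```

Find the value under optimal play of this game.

3

C (Min): min(15, 6, 16, 6) = 6
D (Min): min(10, 2) = 2
E (Min): min(6, 20) = 6
B (Max): max(6, 2, 6, 9) = 9
G (Min): min(17, 11, 9) = 9
H (Min): min(20, 12, 16, 12) = 12
I (Min): min(9, 16, 16) = 9
F (Max): max(9, 12, 9) = 12
K (Min): min(6, 8) = 6
J (Max): max(6, 8, 17) = 17
Root (Min): min(9, 12, 17, 3) = 3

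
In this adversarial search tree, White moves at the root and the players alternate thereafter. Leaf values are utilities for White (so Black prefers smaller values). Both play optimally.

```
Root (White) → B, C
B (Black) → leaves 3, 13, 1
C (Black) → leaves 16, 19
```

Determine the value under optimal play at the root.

16

B (Black): min(3, 13, 1) = 1
C (Black): min(16, 19) = 16
Root (White): max(1, 16) = 16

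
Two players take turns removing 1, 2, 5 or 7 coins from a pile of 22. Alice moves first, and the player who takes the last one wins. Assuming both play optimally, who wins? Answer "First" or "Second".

First

Mark each pile size as W (mover wins) or L (mover loses):
i:   0  1  2  3  4  5  6  7  8  9 10 11 12 13 14 15 16 17 18 19 20 21 22
     L  W  W  L  W  W  L  W  W  L  W  W  L  W  W  L  W  W  L  W  W  L  W
Position 22 is W, so the first player wins.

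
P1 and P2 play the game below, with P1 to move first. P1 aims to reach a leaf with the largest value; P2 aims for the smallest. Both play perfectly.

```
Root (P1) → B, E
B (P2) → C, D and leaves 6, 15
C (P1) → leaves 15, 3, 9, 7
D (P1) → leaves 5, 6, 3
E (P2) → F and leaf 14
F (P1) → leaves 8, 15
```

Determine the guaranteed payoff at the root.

14

C (P1): max(15, 3, 9, 7) = 15
D (P1): max(5, 6, 3) = 6
B (P2): min(15, 6, 6, 15) = 6
F (P1): max(8, 15) = 15
E (P2): min(15, 14) = 14
Root (P1): max(6, 14) = 14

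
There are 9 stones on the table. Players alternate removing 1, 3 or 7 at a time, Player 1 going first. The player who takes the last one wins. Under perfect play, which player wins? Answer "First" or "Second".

Positions where the player to move wins (W) vs loses (L):
i:   0  1  2  3  4  5  6  7  8  9
     L  W  L  W  L  W  L  W  L  W
Position 9 is W, so the first player wins.

First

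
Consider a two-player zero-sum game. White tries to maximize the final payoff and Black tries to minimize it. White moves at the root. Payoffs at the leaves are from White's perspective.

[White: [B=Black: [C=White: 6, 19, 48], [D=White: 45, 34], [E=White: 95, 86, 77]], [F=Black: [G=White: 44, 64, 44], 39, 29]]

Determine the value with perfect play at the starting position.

C (White): max(6, 19, 48) = 48
D (White): max(45, 34) = 45
E (White): max(95, 86, 77) = 95
B (Black): min(48, 45, 95) = 45
G (White): max(44, 64, 44) = 64
F (Black): min(64, 39, 29) = 29
Root (White): max(45, 29) = 45

45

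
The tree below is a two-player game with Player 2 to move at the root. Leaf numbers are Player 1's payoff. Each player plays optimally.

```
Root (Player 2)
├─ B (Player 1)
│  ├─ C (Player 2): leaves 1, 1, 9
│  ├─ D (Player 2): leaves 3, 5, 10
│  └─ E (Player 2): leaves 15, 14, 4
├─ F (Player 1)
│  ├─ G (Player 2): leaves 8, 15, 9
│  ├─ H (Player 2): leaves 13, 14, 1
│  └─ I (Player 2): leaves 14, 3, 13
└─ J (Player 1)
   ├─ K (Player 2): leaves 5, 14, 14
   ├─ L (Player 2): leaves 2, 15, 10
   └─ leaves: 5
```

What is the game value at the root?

C (Player 2): min(1, 1, 9) = 1
D (Player 2): min(3, 5, 10) = 3
E (Player 2): min(15, 14, 4) = 4
B (Player 1): max(1, 3, 4) = 4
G (Player 2): min(8, 15, 9) = 8
H (Player 2): min(13, 14, 1) = 1
I (Player 2): min(14, 3, 13) = 3
F (Player 1): max(8, 1, 3) = 8
K (Player 2): min(5, 14, 14) = 5
L (Player 2): min(2, 15, 10) = 2
J (Player 1): max(5, 2, 5) = 5
Root (Player 2): min(4, 8, 5) = 4

4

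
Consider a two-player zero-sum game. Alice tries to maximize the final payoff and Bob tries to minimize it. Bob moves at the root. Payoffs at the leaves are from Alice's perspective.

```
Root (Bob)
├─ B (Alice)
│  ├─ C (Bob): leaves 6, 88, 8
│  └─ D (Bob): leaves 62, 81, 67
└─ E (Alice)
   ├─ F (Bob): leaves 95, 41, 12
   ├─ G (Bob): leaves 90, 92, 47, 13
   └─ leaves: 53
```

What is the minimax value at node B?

C: min(6, 88, 8) = 6
D: min(62, 81, 67) = 62
B: max(6, 62) = 62

62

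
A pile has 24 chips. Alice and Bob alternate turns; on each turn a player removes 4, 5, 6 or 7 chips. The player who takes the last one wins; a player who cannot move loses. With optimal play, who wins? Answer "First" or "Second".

Second

Positions where the player to move wins (W) vs loses (L):
i:   0  1  2  3  4  5  6  7  8  9 10 11 12 13 14 15 16 17 18 19 20 21 22 23 24
     L  L  L  L  W  W  W  W  W  W  W  L  L  L  L  W  W  W  W  W  W  W  L  L  L
Position 24 is L, so the second player wins.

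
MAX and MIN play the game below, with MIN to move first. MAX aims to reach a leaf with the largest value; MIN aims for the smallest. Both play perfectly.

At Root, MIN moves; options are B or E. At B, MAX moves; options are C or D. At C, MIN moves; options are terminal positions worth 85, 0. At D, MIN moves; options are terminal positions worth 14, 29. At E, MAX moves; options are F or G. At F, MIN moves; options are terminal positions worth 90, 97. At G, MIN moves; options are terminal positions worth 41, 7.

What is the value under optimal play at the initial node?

14

C (MIN): min(85, 0) = 0
D (MIN): min(14, 29) = 14
B (MAX): max(0, 14) = 14
F (MIN): min(90, 97) = 90
G (MIN): min(41, 7) = 7
E (MAX): max(90, 7) = 90
Root (MIN): min(14, 90) = 14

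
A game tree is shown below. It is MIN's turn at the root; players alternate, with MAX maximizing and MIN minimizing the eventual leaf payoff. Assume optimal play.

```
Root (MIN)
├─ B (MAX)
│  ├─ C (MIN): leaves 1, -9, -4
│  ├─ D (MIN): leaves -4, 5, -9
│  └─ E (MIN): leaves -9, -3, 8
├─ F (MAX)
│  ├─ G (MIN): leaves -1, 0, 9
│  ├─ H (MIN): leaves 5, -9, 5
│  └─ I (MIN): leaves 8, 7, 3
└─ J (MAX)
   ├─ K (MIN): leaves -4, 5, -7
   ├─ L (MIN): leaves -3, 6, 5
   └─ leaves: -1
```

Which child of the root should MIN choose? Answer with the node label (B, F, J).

C (MIN): min(1, -9, -4) = -9
D (MIN): min(-4, 5, -9) = -9
E (MIN): min(-9, -3, 8) = -9
B (MAX): max(-9, -9, -9) = -9
G (MIN): min(-1, 0, 9) = -1
H (MIN): min(5, -9, 5) = -9
I (MIN): min(8, 7, 3) = 3
F (MAX): max(-1, -9, 3) = 3
K (MIN): min(-4, 5, -7) = -7
L (MIN): min(-3, 6, 5) = -3
J (MAX): max(-7, -3, -1) = -1
Root (MIN): min(-9, 3, -1) = -9
MIN picks the child with the lowest value: B (value -9).

B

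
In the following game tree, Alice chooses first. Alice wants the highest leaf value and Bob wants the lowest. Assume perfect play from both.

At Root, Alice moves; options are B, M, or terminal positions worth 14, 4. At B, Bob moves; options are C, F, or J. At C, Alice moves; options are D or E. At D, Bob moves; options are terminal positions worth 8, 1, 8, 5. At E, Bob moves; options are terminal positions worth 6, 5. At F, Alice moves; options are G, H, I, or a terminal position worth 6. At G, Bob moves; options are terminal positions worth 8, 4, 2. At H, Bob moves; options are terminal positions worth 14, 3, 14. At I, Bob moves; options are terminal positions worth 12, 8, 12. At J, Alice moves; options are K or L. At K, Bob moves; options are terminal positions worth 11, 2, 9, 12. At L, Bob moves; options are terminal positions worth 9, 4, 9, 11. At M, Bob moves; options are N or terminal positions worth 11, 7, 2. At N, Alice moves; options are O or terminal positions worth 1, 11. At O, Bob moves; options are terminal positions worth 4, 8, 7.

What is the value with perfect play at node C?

D: min(8, 1, 8, 5) = 1
E: min(6, 5) = 5
C: max(1, 5) = 5

5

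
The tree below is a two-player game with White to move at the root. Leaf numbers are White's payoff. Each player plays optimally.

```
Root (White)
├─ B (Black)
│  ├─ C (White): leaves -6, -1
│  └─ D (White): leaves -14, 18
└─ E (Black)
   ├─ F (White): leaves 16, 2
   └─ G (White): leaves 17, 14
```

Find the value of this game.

16

C (White): max(-6, -1) = -1
D (White): max(-14, 18) = 18
B (Black): min(-1, 18) = -1
F (White): max(16, 2) = 16
G (White): max(17, 14) = 17
E (Black): min(16, 17) = 16
Root (White): max(-1, 16) = 16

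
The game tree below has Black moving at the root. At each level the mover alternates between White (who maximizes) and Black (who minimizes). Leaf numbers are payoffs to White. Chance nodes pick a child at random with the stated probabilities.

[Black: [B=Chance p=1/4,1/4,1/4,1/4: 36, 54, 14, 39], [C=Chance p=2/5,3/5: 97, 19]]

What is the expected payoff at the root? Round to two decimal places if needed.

B (Chance): 1/4·36 + 1/4·54 + 1/4·14 + 1/4·39 = 35.75
C (Chance): 2/5·97 + 3/5·19 = 50.2
Root (Black): min(35.75, 50.2) = 35.75

35.75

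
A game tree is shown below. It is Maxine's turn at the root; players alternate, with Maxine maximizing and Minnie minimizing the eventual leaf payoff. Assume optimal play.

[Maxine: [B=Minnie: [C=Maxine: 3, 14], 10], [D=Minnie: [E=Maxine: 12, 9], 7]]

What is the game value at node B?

C: max(3, 14) = 14
B: min(14, 10) = 10

10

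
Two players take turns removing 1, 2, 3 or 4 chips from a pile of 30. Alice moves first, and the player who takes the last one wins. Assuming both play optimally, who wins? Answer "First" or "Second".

W/L table (W = player to move can force a win):
i:   0  1  2  3  4  5  6  7  8  9 10 11 12 13 14 15 16 17 18 19 20 21 22 23 24 25 26 27 28 29 30
     L  W  W  W  W  L  W  W  W  W  L  W  W  W  W  L  W  W  W  W  L  W  W  W  W  L  W  W  W  W  L
Position 30 is L, so the second player wins.

Second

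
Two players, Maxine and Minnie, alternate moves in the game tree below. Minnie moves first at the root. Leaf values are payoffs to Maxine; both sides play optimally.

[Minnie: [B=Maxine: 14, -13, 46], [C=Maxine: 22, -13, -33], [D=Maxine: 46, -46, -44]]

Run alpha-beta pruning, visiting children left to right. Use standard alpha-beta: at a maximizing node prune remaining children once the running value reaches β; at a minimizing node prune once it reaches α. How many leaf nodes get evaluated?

7

B [α=-∞,β=+∞]: v=46
C [α=-∞,β=46]: v=22
D [α=-∞,β=22]: v=46 after child 1 ≥ β → β-cutoff, skip 2
Root [α=-∞,β=+∞]: v=22
Leaves evaluated: 7 of 9.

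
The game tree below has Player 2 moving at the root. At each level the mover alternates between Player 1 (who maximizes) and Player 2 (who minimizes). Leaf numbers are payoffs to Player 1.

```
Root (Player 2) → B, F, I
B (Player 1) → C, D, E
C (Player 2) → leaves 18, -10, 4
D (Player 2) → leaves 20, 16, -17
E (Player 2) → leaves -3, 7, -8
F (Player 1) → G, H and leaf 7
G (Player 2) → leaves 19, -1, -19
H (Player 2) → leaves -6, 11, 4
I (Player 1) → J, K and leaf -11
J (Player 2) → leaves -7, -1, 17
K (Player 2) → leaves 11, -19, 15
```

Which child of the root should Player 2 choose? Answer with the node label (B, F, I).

C (Player 2): min(18, -10, 4) = -10
D (Player 2): min(20, 16, -17) = -17
E (Player 2): min(-3, 7, -8) = -8
B (Player 1): max(-10, -17, -8) = -8
G (Player 2): min(19, -1, -19) = -19
H (Player 2): min(-6, 11, 4) = -6
F (Player 1): max(-19, -6, 7) = 7
J (Player 2): min(-7, -1, 17) = -7
K (Player 2): min(11, -19, 15) = -19
I (Player 1): max(-7, -19, -11) = -7
Root (Player 2): min(-8, 7, -7) = -8
Player 2 picks the child with the lowest value: B (value -8).

B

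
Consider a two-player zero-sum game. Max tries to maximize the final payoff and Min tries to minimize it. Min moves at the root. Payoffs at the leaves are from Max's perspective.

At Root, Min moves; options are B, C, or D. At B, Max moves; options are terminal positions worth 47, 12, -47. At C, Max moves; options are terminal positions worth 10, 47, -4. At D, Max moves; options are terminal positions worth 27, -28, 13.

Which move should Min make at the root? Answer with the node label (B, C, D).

B (Max): max(47, 12, -47) = 47
C (Max): max(10, 47, -4) = 47
D (Max): max(27, -28, 13) = 27
Root (Min): min(47, 47, 27) = 27
Min picks the child with the lowest value: D (value 27).

D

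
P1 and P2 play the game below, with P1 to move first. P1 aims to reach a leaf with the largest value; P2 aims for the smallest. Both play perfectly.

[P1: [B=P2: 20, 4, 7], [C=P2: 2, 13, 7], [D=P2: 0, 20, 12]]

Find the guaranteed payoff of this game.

4

B (P2): min(20, 4, 7) = 4
C (P2): min(2, 13, 7) = 2
D (P2): min(0, 20, 12) = 0
Root (P1): max(4, 2, 0) = 4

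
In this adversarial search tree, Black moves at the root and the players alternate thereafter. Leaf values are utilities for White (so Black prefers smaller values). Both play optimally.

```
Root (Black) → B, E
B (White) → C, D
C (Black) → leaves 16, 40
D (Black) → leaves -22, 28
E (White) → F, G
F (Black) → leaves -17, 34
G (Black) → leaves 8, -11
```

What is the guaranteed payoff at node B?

C: min(16, 40) = 16
D: min(-22, 28) = -22
B: max(16, -22) = 16

16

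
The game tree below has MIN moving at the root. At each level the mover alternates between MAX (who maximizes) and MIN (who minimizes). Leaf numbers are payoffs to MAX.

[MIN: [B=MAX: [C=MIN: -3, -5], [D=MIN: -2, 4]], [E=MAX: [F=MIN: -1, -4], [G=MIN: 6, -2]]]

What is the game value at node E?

-2

F: min(-1, -4) = -4
G: min(6, -2) = -2
E: max(-4, -2) = -2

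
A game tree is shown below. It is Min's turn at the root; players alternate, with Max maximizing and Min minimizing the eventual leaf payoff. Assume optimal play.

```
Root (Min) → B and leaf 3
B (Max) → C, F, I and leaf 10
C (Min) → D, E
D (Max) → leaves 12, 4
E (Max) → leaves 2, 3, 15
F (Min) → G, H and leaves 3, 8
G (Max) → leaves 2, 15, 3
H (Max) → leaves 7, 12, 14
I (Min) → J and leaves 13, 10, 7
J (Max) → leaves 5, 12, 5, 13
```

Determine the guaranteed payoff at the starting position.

3

D (Max): max(12, 4) = 12
E (Max): max(2, 3, 15) = 15
C (Min): min(12, 15) = 12
G (Max): max(2, 15, 3) = 15
H (Max): max(7, 12, 14) = 14
F (Min): min(15, 14, 3, 8) = 3
J (Max): max(5, 12, 5, 13) = 13
I (Min): min(13, 13, 10, 7) = 7
B (Max): max(12, 3, 7, 10) = 12
Root (Min): min(12, 3) = 3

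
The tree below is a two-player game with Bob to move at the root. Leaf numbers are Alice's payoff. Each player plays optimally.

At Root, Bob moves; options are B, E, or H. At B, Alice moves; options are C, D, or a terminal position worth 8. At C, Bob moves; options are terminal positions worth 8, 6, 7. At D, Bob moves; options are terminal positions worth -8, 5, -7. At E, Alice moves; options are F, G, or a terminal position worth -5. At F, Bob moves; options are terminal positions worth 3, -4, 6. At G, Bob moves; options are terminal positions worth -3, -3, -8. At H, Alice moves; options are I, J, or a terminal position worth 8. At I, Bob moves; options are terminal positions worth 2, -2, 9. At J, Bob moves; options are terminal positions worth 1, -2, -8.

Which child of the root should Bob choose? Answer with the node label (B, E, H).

C (Bob): min(8, 6, 7) = 6
D (Bob): min(-8, 5, -7) = -8
B (Alice): max(6, -8, 8) = 8
F (Bob): min(3, -4, 6) = -4
G (Bob): min(-3, -3, -8) = -8
E (Alice): max(-4, -8, -5) = -4
I (Bob): min(2, -2, 9) = -2
J (Bob): min(1, -2, -8) = -8
H (Alice): max(-2, -8, 8) = 8
Root (Bob): min(8, -4, 8) = -4
Bob picks the child with the lowest value: E (value -4).

E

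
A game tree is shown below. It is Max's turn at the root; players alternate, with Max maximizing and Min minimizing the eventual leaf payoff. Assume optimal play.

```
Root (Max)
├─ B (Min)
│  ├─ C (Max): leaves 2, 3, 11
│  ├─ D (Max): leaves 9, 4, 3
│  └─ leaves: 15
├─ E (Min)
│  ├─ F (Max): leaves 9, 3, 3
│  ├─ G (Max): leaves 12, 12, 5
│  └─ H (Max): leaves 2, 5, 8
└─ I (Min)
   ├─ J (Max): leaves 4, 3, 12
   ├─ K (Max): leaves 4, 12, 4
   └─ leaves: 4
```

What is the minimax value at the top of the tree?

9

C (Max): max(2, 3, 11) = 11
D (Max): max(9, 4, 3) = 9
B (Min): min(11, 9, 15) = 9
F (Max): max(9, 3, 3) = 9
G (Max): max(12, 12, 5) = 12
H (Max): max(2, 5, 8) = 8
E (Min): min(9, 12, 8) = 8
J (Max): max(4, 3, 12) = 12
K (Max): max(4, 12, 4) = 12
I (Min): min(12, 12, 4) = 4
Root (Max): max(9, 8, 4) = 9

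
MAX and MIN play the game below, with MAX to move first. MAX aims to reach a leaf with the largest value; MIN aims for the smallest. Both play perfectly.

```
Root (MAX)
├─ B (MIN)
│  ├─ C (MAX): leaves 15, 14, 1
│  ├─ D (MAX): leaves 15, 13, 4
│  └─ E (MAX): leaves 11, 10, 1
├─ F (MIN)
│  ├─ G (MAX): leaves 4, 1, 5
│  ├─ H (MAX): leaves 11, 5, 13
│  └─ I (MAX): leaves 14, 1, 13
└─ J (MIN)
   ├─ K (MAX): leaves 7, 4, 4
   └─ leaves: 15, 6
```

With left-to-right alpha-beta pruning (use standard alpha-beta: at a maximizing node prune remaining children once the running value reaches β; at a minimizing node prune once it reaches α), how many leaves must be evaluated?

13

C [α=-∞,β=+∞]: v=15
D [α=-∞,β=15]: v=15 after child 1 ≥ β → β-cutoff, skip 2
E [α=-∞,β=15]: v=11
B [α=-∞,β=+∞]: v=11
G [α=11,β=+∞]: v=5
F [α=11,β=+∞]: v=5 after child 1 ≤ α → α-cutoff, skip 2
K [α=11,β=+∞]: v=7
J [α=11,β=+∞]: v=7 after child 1 ≤ α → α-cutoff, skip 2
Root [α=-∞,β=+∞]: v=11
Leaves evaluated: 13 of 23.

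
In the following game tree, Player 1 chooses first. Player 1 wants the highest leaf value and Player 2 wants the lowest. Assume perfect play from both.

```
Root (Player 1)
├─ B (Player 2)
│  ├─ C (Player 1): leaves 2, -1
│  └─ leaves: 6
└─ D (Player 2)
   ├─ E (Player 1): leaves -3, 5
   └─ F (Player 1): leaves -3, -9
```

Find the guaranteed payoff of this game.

2

C (Player 1): max(2, -1) = 2
B (Player 2): min(2, 6) = 2
E (Player 1): max(-3, 5) = 5
F (Player 1): max(-3, -9) = -3
D (Player 2): min(5, -3) = -3
Root (Player 1): max(2, -3) = 2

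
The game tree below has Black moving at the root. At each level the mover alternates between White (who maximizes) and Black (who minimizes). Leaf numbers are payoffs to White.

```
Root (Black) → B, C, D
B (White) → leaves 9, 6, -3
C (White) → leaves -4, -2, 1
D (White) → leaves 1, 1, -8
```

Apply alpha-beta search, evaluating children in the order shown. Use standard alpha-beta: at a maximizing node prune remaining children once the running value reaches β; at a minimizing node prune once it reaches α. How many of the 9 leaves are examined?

B [α=-∞,β=+∞]: v=9
C [α=-∞,β=9]: v=1
D [α=-∞,β=1]: v=1 after child 1 ≥ β → β-cutoff, skip 2
Root [α=-∞,β=+∞]: v=1
Leaves evaluated: 7 of 9.

7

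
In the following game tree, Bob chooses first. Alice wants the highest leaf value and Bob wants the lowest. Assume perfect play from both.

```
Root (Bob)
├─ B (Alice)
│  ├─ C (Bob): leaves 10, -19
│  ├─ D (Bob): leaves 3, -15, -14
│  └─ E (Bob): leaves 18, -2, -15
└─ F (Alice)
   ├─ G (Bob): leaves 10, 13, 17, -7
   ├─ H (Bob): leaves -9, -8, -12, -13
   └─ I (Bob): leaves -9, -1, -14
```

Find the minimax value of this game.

-15

C (Bob): min(10, -19) = -19
D (Bob): min(3, -15, -14) = -15
E (Bob): min(18, -2, -15) = -15
B (Alice): max(-19, -15, -15) = -15
G (Bob): min(10, 13, 17, -7) = -7
H (Bob): min(-9, -8, -12, -13) = -13
I (Bob): min(-9, -1, -14) = -14
F (Alice): max(-7, -13, -14) = -7
Root (Bob): min(-15, -7) = -15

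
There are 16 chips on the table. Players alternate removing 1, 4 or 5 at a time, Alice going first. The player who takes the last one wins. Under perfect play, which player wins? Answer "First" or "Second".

W/L table (W = player to move can force a win):
i:   0  1  2  3  4  5  6  7  8  9 10 11 12 13 14 15 16
     L  W  L  W  W  W  W  W  L  W  L  W  W  W  W  W  L
Position 16 is L, so the second player wins.

Second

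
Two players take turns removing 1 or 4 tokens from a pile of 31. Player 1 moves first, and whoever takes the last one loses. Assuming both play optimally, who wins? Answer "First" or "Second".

Second

W/L table (W = player to move can force a win):
i:   0  1  2  3  4  5  6  7  8  9 10 11 12 13 14 15 16 17 18 19 20 21 22 23 24 25 26 27 28 29 30 31
     W  L  W  L  W  W  L  W  L  W  W  L  W  L  W  W  L  W  L  W  W  L  W  L  W  W  L  W  L  W  W  L
Position 31 is L, so the second player wins.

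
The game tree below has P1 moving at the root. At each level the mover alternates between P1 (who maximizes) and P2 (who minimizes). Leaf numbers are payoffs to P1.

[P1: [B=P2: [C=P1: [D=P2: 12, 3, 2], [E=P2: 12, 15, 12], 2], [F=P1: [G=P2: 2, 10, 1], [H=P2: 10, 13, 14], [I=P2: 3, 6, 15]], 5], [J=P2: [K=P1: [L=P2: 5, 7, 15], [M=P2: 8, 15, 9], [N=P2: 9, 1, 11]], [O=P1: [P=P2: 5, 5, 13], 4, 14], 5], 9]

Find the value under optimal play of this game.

9

D (P2): min(12, 3, 2) = 2
E (P2): min(12, 15, 12) = 12
C (P1): max(2, 12, 2) = 12
G (P2): min(2, 10, 1) = 1
H (P2): min(10, 13, 14) = 10
I (P2): min(3, 6, 15) = 3
F (P1): max(1, 10, 3) = 10
B (P2): min(12, 10, 5) = 5
L (P2): min(5, 7, 15) = 5
M (P2): min(8, 15, 9) = 8
N (P2): min(9, 1, 11) = 1
K (P1): max(5, 8, 1) = 8
P (P2): min(5, 5, 13) = 5
O (P1): max(5, 4, 14) = 14
J (P2): min(8, 14, 5) = 5
Root (P1): max(5, 5, 9) = 9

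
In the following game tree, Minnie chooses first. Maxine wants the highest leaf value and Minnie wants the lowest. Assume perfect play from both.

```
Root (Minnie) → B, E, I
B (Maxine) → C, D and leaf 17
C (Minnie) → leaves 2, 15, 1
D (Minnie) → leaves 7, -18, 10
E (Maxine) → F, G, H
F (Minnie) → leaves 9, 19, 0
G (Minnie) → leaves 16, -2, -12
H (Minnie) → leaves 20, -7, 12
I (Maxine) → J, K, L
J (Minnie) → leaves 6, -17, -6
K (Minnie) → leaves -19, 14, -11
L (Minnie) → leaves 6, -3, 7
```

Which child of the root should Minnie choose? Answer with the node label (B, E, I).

C (Minnie): min(2, 15, 1) = 1
D (Minnie): min(7, -18, 10) = -18
B (Maxine): max(1, -18, 17) = 17
F (Minnie): min(9, 19, 0) = 0
G (Minnie): min(16, -2, -12) = -12
H (Minnie): min(20, -7, 12) = -7
E (Maxine): max(0, -12, -7) = 0
J (Minnie): min(6, -17, -6) = -17
K (Minnie): min(-19, 14, -11) = -19
L (Minnie): min(6, -3, 7) = -3
I (Maxine): max(-17, -19, -3) = -3
Root (Minnie): min(17, 0, -3) = -3
Minnie picks the child with the lowest value: I (value -3).

I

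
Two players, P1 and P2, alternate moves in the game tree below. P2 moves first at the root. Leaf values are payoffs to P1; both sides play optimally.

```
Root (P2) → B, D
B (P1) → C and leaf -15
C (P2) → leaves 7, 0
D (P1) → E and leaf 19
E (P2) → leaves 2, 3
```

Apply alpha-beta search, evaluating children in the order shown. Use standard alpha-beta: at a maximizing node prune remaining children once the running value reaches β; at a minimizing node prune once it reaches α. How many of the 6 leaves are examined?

C [α=-∞,β=+∞]: v=0
B [α=-∞,β=+∞]: v=0
E [α=-∞,β=0]: v=2
D [α=-∞,β=0]: v=2 after child 1 ≥ β → β-cutoff, skip 1
Root [α=-∞,β=+∞]: v=0
Leaves evaluated: 5 of 6.

5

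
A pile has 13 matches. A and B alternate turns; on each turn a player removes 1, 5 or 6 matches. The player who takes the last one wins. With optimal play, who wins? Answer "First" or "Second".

Positions where the player to move wins (W) vs loses (L):
i:   0  1  2  3  4  5  6  7  8  9 10 11 12 13
     L  W  L  W  L  W  W  W  W  W  W  L  W  L
Position 13 is L, so the second player wins.

Second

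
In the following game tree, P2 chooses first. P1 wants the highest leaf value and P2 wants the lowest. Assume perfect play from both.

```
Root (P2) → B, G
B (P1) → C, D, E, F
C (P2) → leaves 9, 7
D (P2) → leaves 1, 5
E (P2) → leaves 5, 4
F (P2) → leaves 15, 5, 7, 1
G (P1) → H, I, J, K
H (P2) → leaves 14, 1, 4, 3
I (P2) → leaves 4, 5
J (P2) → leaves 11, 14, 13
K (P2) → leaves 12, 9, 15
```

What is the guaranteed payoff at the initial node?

C (P2): min(9, 7) = 7
D (P2): min(1, 5) = 1
E (P2): min(5, 4) = 4
F (P2): min(15, 5, 7, 1) = 1
B (P1): max(7, 1, 4, 1) = 7
H (P2): min(14, 1, 4, 3) = 1
I (P2): min(4, 5) = 4
J (P2): min(11, 14, 13) = 11
K (P2): min(12, 9, 15) = 9
G (P1): max(1, 4, 11, 9) = 11
Root (P2): min(7, 11) = 7

7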